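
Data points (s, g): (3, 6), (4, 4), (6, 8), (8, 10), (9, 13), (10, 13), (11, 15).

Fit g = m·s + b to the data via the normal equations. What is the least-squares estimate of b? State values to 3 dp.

With design matrix A, AᵀA = [[427, 51]; [51, 7]] and Aᵀg = [574, 69]ᵀ.
Eliminating b: 7·(row 1) − 51·(row 2) gives 388·m = 7·574 − 51·69 = 499, so m = 499/388.
Then b = (69 − 51·(499/388))/7 = 189/388.

b = 0.487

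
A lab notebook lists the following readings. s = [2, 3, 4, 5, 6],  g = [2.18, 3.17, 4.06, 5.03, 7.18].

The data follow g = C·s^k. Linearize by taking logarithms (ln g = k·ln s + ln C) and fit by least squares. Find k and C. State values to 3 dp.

k = 1.030, C = 1.029

Let Y = ln g. Fitting Y = k·ln s + ln C by least squares:
Σln s = 6.5793, Σ(ln s)² = 9.4099, Σln g = 6.9210, Σln s·ln g = 9.8822.
Equations: 9.4099·k + 6.5793·ln C = 9.8822;  6.5793·k + 5·ln C = 6.9210.
Solving (det = 3.7630): k = 1.03005, ln C = 0.02881, so C = exp(0.02881) = 1.02922.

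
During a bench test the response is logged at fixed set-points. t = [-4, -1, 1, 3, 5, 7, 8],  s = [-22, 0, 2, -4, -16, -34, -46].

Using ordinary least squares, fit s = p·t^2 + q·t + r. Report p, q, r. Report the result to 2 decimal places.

p = -0.95, q = 1.64, r = 0.71

Forming AᵀA = [[7461, 943, 165]; [943, 165, 19]; [165, 19, 7]] and Aᵀs = [-5396, -608, -120]ᵀ gives AᵀA·[p, q, r]ᵀ = Aᵀs.
Row-reducing yields p = -18931/19996, q = 32875/19996, r = 7105/9998.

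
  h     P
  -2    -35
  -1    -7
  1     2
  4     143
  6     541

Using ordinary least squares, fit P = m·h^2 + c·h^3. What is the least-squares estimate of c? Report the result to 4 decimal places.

c = 3.0040

From the data, Σh^2·h^2 = 1570, Σh^2·h^3 = 8768, Σh^3·h^3 = 50818.
Moment sums: Σh^2·P = 21619, Σh^3·P = 126297.
Normal equations: [[1570, 8768]; [8768, 50818]]·[m, c]ᵀ = [21619, 126297]ᵀ.
Eliminating c: 50818·(row 1) − 8768·(row 2) gives 2906436·m = 50818·21619 − 8768·126297 = -8737754, so m = -4368877/1453218.
Then c = (126297 − 8768·(-4368877/1453218))/50818 = 4365449/1453218.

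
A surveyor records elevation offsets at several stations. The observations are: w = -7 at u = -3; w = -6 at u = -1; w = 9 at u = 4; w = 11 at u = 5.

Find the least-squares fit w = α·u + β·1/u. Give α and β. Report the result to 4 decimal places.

With design matrix M, MᵀM = [[51, 4]; [4, 4369/3600]] and Mᵀw = [118, 767/60]ᵀ.
det = 51·(4369/3600) − 4² = 55073/1200.
α = (118·(4369/3600) − 4·(767/60))/(55073/1200) = 331462/165219; β = (51·(767/60) − 4·118)/(55073/1200) = 215940/55073.

α = 2.0062, β = 3.9210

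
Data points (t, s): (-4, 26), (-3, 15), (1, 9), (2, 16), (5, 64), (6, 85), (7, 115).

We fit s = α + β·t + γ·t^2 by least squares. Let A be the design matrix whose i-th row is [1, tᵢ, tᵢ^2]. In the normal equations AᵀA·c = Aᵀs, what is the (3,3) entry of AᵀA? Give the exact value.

Row 3 ↔ basis t^2, column 3 ↔ basis t^2, so (AᵀA)_{3,3} = Σᵢ (t^2)·(t^2) = (16)·(16) + (9)·(9) + (1)·(1) + (4)·(4) + (25)·(25) + (36)·(36) + (49)·(49) = 4676.

4676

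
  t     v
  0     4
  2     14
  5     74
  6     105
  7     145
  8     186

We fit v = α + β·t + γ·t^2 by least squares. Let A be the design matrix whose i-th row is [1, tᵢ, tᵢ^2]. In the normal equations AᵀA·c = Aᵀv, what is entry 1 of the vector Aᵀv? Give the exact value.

Entry 1 ↔ basis 1, so (Aᵀv)_{1} = Σᵢ vᵢ = (1)·(4) + (1)·(14) + (1)·(74) + (1)·(105) + (1)·(145) + (1)·(186) = 528.

528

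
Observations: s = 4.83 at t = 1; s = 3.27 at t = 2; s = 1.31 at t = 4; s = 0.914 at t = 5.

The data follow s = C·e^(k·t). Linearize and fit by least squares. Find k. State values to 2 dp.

With ln sᵢ as the transformed response and tᵢ as the regressor:
Σt = 12.0000, Σ(t)² = 46.0000, Σln s = 2.9397, Σt·ln s = 4.5749.
Equations: 46.0000·k + 12.0000·ln C = 4.5749;  12.0000·k + 4·ln C = 2.9397.
Δ = 46.0000·4 − (12.0000)² = 40.0000; k = (4.5749·4 − 12.0000·2.9397)/40.0000 = -0.42443, ln C = (46.0000·2.9397 − 12.0000·4.5749)/40.0000 = 2.00823.

k = -0.42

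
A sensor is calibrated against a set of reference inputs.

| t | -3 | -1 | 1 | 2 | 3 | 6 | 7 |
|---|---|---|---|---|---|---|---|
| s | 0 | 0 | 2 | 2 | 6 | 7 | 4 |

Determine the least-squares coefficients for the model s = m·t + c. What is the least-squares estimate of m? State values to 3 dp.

Setting ∂/∂m … = 0 gives: 109·m + 15·c = 94;  15·m + 7·c = 21.
(Σt·t = 109, Σt = 15, Σ1 = 7, Σt·s = 94, Σs = 21.)
Eliminating c: 7·(row 1) − 15·(row 2) gives 538·m = 7·94 − 15·21 = 343, so m = 343/538.
Then c = (21 − 15·(343/538))/7 = 879/538.

m = 0.638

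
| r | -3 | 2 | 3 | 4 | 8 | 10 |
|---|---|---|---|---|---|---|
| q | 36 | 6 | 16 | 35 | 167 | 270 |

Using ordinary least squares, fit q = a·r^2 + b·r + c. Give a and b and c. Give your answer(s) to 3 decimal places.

a = 3.025, b = -3.202, c = -0.701

With design matrix X, XᵀX = [[14530, 1584, 202]; [1584, 202, 24]; [202, 24, 6]] and Xᵀq = [38740, 4128, 530]ᵀ.
Inverting the 3×3 Gram matrix, [a, b, c]ᵀ = [492629/162850, -260742/81425, -114157/162850]ᵀ.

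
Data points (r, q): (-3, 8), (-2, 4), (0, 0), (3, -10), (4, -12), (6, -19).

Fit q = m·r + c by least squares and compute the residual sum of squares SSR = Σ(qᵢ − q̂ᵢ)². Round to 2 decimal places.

SSR = 2.49

Sums needed: Σr·r = 74, Σr = 8, Σ1 = 6.
Right-hand side: Σr·q = -224, Σq = -29.
Eliminating c: 6·(row 1) − 8·(row 2) gives 380·m = 6·(-224) − 8·(-29) = -1112, so m = -278/95.
Then c = ((-29) − 8·(-278/95))/6 = -177/190.
Residuals: 29/190, -35/38, 177/190, -11/38, 121/190, -97/190; SSR = 473/190.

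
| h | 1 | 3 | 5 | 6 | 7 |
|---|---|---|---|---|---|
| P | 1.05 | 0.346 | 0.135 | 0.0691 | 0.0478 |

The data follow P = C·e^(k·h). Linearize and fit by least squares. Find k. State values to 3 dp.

Taking logs, ln P = k·h + ln C, so regress ln P on h.
Σh = 22.0000, Σ(h)² = 120.0000, Σln P = -8.7279, Σh·ln P = -50.4659.
Normal system: [[120.0000, 22.0000]; [22.0000, 5]]·[k, ln C]ᵀ = [-50.4659, -8.7279]ᵀ.
Δ = 120.0000·5 − (22.0000)² = 116.0000; k = (-50.4659·5 − 22.0000·-8.7279)/116.0000 = -0.51995, ln C = (120.0000·-8.7279 − 22.0000·-50.4659)/116.0000 = 0.54221.

k = -0.520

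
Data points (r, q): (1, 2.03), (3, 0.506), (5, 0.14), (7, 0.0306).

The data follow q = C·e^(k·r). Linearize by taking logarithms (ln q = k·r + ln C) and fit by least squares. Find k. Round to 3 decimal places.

Taking logs, ln q = k·r + ln C, so regress ln q on r.
Σr = 16.0000, Σ(r)² = 84.0000, Σln q = -5.4261, Σr·ln q = -35.5735.
Equations: 84.0000·k + 16.0000·ln C = -35.5735;  16.0000·k + 4·ln C = -5.4261.
Δ = 84.0000·4 − (16.0000)² = 80.0000; k = (-35.5735·4 − 16.0000·-5.4261)/80.0000 = -0.69346, ln C = (84.0000·-5.4261 − 16.0000·-35.5735)/80.0000 = 1.41734.

k = -0.693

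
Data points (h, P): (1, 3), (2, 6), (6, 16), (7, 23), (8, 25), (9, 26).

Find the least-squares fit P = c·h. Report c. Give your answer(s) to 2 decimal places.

The normal system XᵀX·[c]ᵀ = XᵀP is [[235]]·[c]ᵀ = [706]ᵀ.
c = 706/235 = 3.00426.

c = 3.00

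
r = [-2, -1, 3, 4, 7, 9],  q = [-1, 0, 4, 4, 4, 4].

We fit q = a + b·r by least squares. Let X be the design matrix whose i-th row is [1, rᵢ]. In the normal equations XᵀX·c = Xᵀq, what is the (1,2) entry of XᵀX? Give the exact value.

20

Row 1 ↔ basis 1, column 2 ↔ basis r, so (XᵀX)_{1,2} = Σᵢ r = (1)·(-2) + (1)·(-1) + (1)·(3) + (1)·(4) + (1)·(7) + (1)·(9) = 20.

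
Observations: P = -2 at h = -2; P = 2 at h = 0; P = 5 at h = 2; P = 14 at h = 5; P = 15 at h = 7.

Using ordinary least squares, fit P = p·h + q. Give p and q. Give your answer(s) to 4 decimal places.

Entries of MᵀM: Σh·h = 82, Σh = 12, Σ1 = 5.
Moment sums: Σh·P = 189, ΣP = 34.
MᵀM·[p, q]ᵀ = MᵀP becomes [[82, 12]; [12, 5]]·[p, q]ᵀ = [189, 34]ᵀ.
Eliminating q: 5·(row 1) − 12·(row 2) gives 266·p = 5·189 − 12·34 = 537, so p = 537/266.
Then q = (34 − 12·(537/266))/5 = 260/133.

p = 2.0188, q = 1.9549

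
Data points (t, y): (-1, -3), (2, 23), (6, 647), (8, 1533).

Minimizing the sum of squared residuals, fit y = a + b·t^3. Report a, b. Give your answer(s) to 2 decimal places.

a = -0.36, b = 3.00

The normal system XᵀX·[a, b]ᵀ = Xᵀy is [[4, 735]; [735, 308865]]·[a, b]ᵀ = [2200, 924835]ᵀ.
Eliminating b: 308865·(row 1) − 735·(row 2) gives 695235·a = 308865·2200 − 735·924835 = -250725, so a = -16715/46349.
Then b = (924835 − 735·(-16715/46349))/308865 = 416468/139047.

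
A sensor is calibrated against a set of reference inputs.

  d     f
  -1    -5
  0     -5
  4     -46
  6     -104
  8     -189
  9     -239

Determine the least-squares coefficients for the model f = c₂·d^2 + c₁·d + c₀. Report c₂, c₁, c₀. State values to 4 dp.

c₂ = -3.0658, c₁ = 1.3070, c₀ = -2.4937

Normal-equation sums: Σd^2·d^2 = 12210, Σd^2·d = 1520, Σd^2 = 198, Σd·d = 198, Σd = 26, Σ1 = 6.
For Mᵀf: Σd^2·f = -35940, Σd·f = -4466, Σf = -588.
Inverting the 3×3 Gram matrix, [c₂, c₁, c₀]ᵀ = [-35339/11527, 15066/11527, -28745/11527]ᵀ.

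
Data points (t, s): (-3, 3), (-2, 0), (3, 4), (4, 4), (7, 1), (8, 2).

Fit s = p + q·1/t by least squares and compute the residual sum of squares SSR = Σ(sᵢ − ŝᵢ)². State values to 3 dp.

Setting ∂/∂p … = 0 gives: 6·p + (1/56)·q = 14;  (1/56)·p + (16109/28224)·q = 145/84.
(Σ1 = 6, Σ1/t = 1/56, Σ1/t·1/t = 16109/28224, Σs = 14, Σ1/t·s = 145/84.)
Δ = 6·(16109/28224) − (1/56)² = 32215/9408.
p = (14·(16109/28224) − (1/56)·(145/84))/(32215/9408) = 224656/96645; q = (6·(145/84) − (1/56)·14)/(32215/9408) = 95088/32215.
Residuals: 160367/96645, -82024/96645, 66836/96645, 90608/96645, -168763/96645, -67024/96645; SSR = 808066/96645.

SSR = 8.361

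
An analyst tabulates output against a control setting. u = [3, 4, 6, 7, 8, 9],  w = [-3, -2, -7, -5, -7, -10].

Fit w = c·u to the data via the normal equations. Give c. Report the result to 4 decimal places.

XᵀX·[c]ᵀ = Xᵀw reads: 255·c = -240.
(Σu·u = 255, Σu·w = -240.)
Hence c = -240 / 255 ≈ -0.941176.

c = -0.9412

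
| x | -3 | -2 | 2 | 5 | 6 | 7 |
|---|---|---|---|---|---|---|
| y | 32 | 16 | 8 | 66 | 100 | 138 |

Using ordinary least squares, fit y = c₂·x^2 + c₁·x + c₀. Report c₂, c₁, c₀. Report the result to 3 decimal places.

Compute the Gram sums: Σx^2·x^2 = 4435, Σx^2·x = 657, Σx^2 = 127, Σx·x = 127, Σx = 15, Σ1 = 6.
Moment sums: Σx^2·y = 12396, Σx·y = 1784, Σy = 360.
Normal equations: [[4435, 657, 127]; [657, 127, 15]; [127, 15, 6]]·[c₂, c₁, c₀]ᵀ = [12396, 1784, 360]ᵀ.
Row-reducing yields c₂ = 191001/61622, c₁ = -115877/61622, c₀ = -27921/30811.

c₂ = 3.100, c₁ = -1.880, c₀ = -0.906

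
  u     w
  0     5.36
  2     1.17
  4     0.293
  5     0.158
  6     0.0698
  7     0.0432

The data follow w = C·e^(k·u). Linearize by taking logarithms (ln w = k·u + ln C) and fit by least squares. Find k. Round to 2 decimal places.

Let Y = ln w. Fitting Y = k·u + ln C by least squares:
Over the data: Σu = 24.0000, Σ(u)² = 130.0000, Σln w = -7.0408, Σu·ln w = -51.7883.
Normal system: [[130.0000, 24.0000]; [24.0000, 6]]·[k, ln C]ᵀ = [-51.7883, -7.0408]ᵀ.
Slope k = (n·Σu·ln w − Σu·Σln w)/(n·Σ(u)² − (Σu)²) = (6·-51.7883 − 24.0000·-7.0408)/204.0000 = -0.69485; ln C = (Σln w − k·Σu)/n = 1.60594.

k = -0.69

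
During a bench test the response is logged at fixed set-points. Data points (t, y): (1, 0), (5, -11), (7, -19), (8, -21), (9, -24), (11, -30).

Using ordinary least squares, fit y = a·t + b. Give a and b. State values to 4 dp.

a = -3.0329, b = 3.2247

Forming XᵀX = [[341, 41]; [41, 6]] and Xᵀy = [-902, -105]ᵀ gives XᵀX·[a, b]ᵀ = Xᵀy.
det = 341·6 − 41² = 365.
a = ((-902)·6 − 41·(-105))/365 = -1107/365; b = (341·(-105) − 41·(-902))/365 = 1177/365.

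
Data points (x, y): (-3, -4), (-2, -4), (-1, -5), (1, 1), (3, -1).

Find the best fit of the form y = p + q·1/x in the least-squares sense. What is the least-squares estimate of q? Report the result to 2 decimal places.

q = 3.18

Normal-equation sums: Σ1 = 5, Σ1/x = -1/2, Σ1/x·1/x = 89/36.
For Mᵀy: Σy = -13, Σ1/x·y = 9.
MᵀM·[p, q]ᵀ = Mᵀy becomes [[5, -1/2]; [-1/2, 89/36]]·[p, q]ᵀ = [-13, 9]ᵀ.
Determinant 5·(89/36) − (-1/2)² = 109/9.
p = ((-13)·(89/36) − (-1/2)·9)/(109/9) = -995/436; q = (5·9 − (-1/2)·(-13))/(109/9) = 693/218.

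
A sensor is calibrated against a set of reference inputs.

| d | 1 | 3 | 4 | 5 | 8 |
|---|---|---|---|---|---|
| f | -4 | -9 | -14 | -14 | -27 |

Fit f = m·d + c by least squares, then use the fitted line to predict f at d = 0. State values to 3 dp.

The normal system XᵀX·[m, c]ᵀ = Xᵀf is [[115, 21]; [21, 5]]·[m, c]ᵀ = [-373, -68]ᵀ.
Eliminating c: 5·(row 1) − 21·(row 2) gives 134·m = 5·(-373) − 21·(-68) = -437, so m = -437/134.
Then c = ((-68) − 21·(-437/134))/5 = 13/134.
At d = 0: f̂ = (-437/134)·(0) + (13/134)·(1) = 13/134.

f̂ = 0.097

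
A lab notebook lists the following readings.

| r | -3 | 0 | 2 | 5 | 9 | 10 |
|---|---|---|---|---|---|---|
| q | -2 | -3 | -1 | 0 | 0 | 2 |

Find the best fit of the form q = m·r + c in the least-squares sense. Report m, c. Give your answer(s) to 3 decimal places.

From the data, Σr·r = 219, Σr = 23, Σ1 = 6.
Moment sums: Σr·q = 24, Σq = -4.
XᵀX·[m, c]ᵀ = Xᵀq becomes [[219, 23]; [23, 6]]·[m, c]ᵀ = [24, -4]ᵀ.
det = 219·6 − 23² = 785.
m = (24·6 − 23·(-4))/785 = 236/785; c = (219·(-4) − 23·24)/785 = -1428/785.

m = 0.301, c = -1.819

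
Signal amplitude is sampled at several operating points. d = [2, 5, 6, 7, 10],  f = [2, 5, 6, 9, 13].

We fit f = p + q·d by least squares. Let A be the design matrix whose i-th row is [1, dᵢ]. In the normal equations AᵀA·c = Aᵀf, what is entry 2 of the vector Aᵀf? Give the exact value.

Entry 2 ↔ basis d, so (Aᵀf)_{2} = Σᵢ (d)·fᵢ = (2)·(2) + (5)·(5) + (6)·(6) + (7)·(9) + (10)·(13) = 258.

258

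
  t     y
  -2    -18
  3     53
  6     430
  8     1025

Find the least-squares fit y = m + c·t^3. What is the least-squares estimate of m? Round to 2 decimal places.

m = -1.90

Forming MᵀM = [[4, 747]; [747, 309593]] and Mᵀy = [1490, 619255]ᵀ gives MᵀM·[m, c]ᵀ = Mᵀy.
det = 4·309593 − 747² = 680363.
m = (1490·309593 − 747·619255)/680363 = -1289915/680363; c = (4·619255 − 747·1490)/680363 = 1363990/680363.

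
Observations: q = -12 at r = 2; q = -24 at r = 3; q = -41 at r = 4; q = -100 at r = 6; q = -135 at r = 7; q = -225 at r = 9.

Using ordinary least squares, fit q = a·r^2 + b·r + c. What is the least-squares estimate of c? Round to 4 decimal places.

From the data, Σr^2·r^2 = 10611, Σr^2·r = 1387, Σr^2 = 195, Σr·r = 195, Σr = 31, Σ1 = 6.
Right-hand side: Σr^2·q = -29360, Σr·q = -3830, Σq = -537.
XᵀX·[a, b, c]ᵀ = Xᵀq becomes [[10611, 1387, 195]; [1387, 195, 31]; [195, 31, 6]]·[a, b, c]ᵀ = [-29360, -3830, -537]ᵀ.
Inverting the 3×3 Gram matrix, [a, b, c]ᵀ = [-3877/1320, 747/440, -929/330]ᵀ.

c = -2.8152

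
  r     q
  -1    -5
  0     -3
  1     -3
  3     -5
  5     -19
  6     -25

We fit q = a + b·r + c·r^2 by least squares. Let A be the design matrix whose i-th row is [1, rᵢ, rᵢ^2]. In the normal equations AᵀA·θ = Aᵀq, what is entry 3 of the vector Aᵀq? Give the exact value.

Entry 3 ↔ basis r^2, so (Aᵀq)_{3} = Σᵢ (r^2)·qᵢ = (1)·(-5) + (0)·(-3) + (1)·(-3) + (9)·(-5) + (25)·(-19) + (36)·(-25) = -1428.

-1428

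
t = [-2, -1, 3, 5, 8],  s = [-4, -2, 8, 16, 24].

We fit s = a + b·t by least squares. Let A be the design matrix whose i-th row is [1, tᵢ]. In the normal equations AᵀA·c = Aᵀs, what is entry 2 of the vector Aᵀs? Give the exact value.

306

Entry 2 ↔ basis t, so (Aᵀs)_{2} = Σᵢ (t)·sᵢ = (-2)·(-4) + (-1)·(-2) + (3)·(8) + (5)·(16) + (8)·(24) = 306.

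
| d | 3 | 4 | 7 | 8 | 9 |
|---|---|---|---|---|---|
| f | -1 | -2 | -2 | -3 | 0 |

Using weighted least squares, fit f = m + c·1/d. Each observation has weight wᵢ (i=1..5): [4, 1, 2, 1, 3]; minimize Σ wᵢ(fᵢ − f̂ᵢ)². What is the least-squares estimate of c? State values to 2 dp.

c = -0.27

From the data, Σwᵢ·1 = 11, Σwᵢ·1/d = 391/168, Σwᵢ·1/d·1/d = 50839/84672.
And Σwᵢ·f = -13, Σwᵢ·1/d·f = -467/168.
det = 11·(50839/84672) − (391/168)² = 50293/42336.
m = ((-13)·(50839/84672) − (391/168)·(-467/168))/(50293/42336) = -56558/50293; c = (11·(-467/168) − (391/168)·(-13))/(50293/42336) = -13608/50293.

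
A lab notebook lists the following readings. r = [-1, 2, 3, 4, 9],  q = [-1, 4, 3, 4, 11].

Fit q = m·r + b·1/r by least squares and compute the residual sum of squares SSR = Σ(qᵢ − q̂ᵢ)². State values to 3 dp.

Normal-equation sums: Σr·r = 111, Σr·1/r = 5, Σ1/r·1/r = 1861/1296.
For Mᵀq: Σr·q = 133, Σ1/r·q = 56/9.
So MᵀM·[m, b]ᵀ = Mᵀq: [[111, 5]; [5, 1861/1296]]·[m, b]ᵀ = [133, 56/9]ᵀ.
Eliminating b: (1861/1296)·(row 1) − 5·(row 2) gives (58057/432)·m = (1861/1296)·133 − 5·(56/9) = 207193/1296, so m = 207193/174171.
Then b = ((56/9) − 5·(207193/174171))/(1861/1296) = 11088/58057.
Residuals: 66286/174171, 265666/174171, -36718/58057, -140404/174171, 15816/58057; SSR = 626228/174171.

SSR = 3.595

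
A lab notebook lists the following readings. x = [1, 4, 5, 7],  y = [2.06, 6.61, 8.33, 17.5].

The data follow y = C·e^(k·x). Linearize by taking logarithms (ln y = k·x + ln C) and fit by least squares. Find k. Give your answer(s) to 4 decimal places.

k = 0.3541

With ln yᵢ as the transformed response and xᵢ as the regressor:
AᵀA = [[91.0000, 17.0000]; [17.0000, 4]], rhs = [38.9118, 7.5934]ᵀ  (here Σx = 17.0000, Σ(x)² = 91.0000, Σln y = 7.5934, Σx·ln y = 38.9118).
Δ = 91.0000·4 − (17.0000)² = 75.0000; k = (38.9118·4 − 17.0000·7.5934)/75.0000 = 0.35413, ln C = (91.0000·7.5934 − 17.0000·38.9118)/75.0000 = 0.39327.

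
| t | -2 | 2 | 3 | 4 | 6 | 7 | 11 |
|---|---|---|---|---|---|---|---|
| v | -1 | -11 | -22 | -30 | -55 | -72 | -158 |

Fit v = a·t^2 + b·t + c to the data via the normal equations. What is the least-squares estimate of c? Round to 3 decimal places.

c = -2.441

AᵀA·[a, b, c]ᵀ = Aᵀv reads: 18707·a + 1981·b + 239·c = -25352;  1981·a + 239·b + 31·c = -2778;  239·a + 31·b + 7·c = -349.
(Σt^2·t^2 = 18707, Σt^2·t = 1981, Σt^2 = 239, Σt·t = 239, Σt = 31, Σ1 = 7, Σt^2·v = -25352, Σt·v = -2778, Σv = -349.)
Solving the 3×3 system (Gaussian elimination) gives a = -803755/775698, b = -2108563/775698, c = -28692/11753.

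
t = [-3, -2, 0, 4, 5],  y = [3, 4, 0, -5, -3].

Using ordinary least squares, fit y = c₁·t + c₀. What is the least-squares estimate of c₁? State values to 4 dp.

c₁ = -1.0079

Entries of AᵀA: Σt·t = 54, Σt = 4, Σ1 = 5.
Moment sums: Σt·y = -52, Σy = -1.
So AᵀA·[c₁, c₀]ᵀ = Aᵀy: [[54, 4]; [4, 5]]·[c₁, c₀]ᵀ = [-52, -1]ᵀ.
det = 54·5 − 4² = 254.
c₁ = ((-52)·5 − 4·(-1))/254 = -128/127; c₀ = (54·(-1) − 4·(-52))/254 = 77/127.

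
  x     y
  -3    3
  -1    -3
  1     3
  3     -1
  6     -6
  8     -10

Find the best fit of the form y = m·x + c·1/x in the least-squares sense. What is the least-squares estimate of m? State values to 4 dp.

m = -1.2333

Normal-equation sums: Σx·x = 120, Σx·1/x = 6, Σ1/x·1/x = 145/64.
For Mᵀy: Σx·y = -122, Σ1/x·y = 29/12.
MᵀM·[m, c]ᵀ = Mᵀy becomes [[120, 6]; [6, 145/64]]·[m, c]ᵀ = [-122, 29/12]ᵀ.
Δ = 120·(145/64) − 6² = 1887/8.
m = ((-122)·(145/64) − 6·(29/12))/(1887/8) = -3103/2516; c = (120·(29/12) − 6·(-122))/(1887/8) = 8176/1887.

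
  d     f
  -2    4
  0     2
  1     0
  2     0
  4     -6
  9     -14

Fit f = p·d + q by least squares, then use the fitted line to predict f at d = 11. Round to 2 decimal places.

f̂ = -17.15

MᵀM·[p, q]ᵀ = Mᵀf reads: 106·p + 14·q = -158;  14·p + 6·q = -14.
(Σd·d = 106, Σd = 14, Σ1 = 6, Σd·f = -158, Σf = -14.)
det = 106·6 − 14² = 440.
p = ((-158)·6 − 14·(-14))/440 = -94/55; q = (106·(-14) − 14·(-158))/440 = 91/55.
At d = 11: f̂ = (-94/55)·(11) + (91/55)·(1) = -943/55.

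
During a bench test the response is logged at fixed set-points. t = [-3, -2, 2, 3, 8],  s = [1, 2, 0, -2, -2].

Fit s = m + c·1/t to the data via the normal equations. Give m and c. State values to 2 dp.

m = -0.12, c = -3.03

Sums needed: Σ1 = 5, Σ1/t = 1/8, Σ1/t·1/t = 425/576.
For Aᵀs: Σs = -1, Σ1/t·s = -9/4.
Normal equations: [[5, 1/8]; [1/8, 425/576]]·[m, c]ᵀ = [-1, -9/4]ᵀ.
Determinant 5·(425/576) − (1/8)² = 529/144.
m = ((-1)·(425/576) − (1/8)·(-9/4))/(529/144) = -263/2116; c = (5·(-9/4) − (1/8)·(-1))/(529/144) = -1602/529.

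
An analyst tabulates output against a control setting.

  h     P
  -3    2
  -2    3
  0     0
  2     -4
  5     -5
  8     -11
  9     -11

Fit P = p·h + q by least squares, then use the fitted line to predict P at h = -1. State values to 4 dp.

From the data, Σh·h = 187, Σh = 19, Σ1 = 7.
Moment sums: Σh·P = -232, ΣP = -26.
Δ = 187·7 − 19² = 948.
p = ((-232)·7 − 19·(-26))/948 = -565/474; q = (187·(-26) − 19·(-232))/948 = -227/474.
At h = -1: P̂ = (-565/474)·(-1) + (-227/474)·(1) = 169/237.

P̂ = 0.7131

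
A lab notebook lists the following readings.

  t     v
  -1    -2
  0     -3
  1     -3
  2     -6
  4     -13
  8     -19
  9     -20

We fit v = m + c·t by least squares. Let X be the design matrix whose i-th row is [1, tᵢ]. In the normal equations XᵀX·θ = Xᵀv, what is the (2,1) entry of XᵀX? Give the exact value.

23

Row 2 ↔ basis t, column 1 ↔ basis 1, so (XᵀX)_{2,1} = Σᵢ t = (-1)·(1) + (0)·(1) + (1)·(1) + (2)·(1) + (4)·(1) + (8)·(1) + (9)·(1) = 23.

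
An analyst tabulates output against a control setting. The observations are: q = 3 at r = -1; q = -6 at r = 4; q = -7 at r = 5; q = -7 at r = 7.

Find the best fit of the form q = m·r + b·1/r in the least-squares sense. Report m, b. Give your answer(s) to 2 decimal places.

m = -1.13, b = -2.13

Normal-equation sums: Σr·r = 91, Σr·1/r = 4, Σ1/r·1/r = 22009/19600.
For Xᵀq: Σr·q = -111, Σ1/r·q = -69/10.
Normal equations: [[91, 4]; [4, 22009/19600]]·[m, b]ᵀ = [-111, -69/10]ᵀ.
Δ = 91·(22009/19600) − 4² = 241317/2800.
m = ((-111)·(22009/19600) − 4·(-69/10))/(241317/2800) = -634013/563073; b = (91·(-69/10) − 4·(-111))/(241317/2800) = -171640/80439.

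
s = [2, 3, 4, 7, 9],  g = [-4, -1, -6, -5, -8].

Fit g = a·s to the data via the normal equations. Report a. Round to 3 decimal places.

Setting ∂/∂a … = 0 gives: 159·a = -142.
(Σs·s = 159, Σs·g = -142.)
a = (-142)/159 = -0.893082.

a = -0.893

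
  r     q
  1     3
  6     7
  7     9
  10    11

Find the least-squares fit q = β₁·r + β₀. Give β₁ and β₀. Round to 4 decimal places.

From the data, Σr·r = 186, Σr = 24, Σ1 = 4.
Right-hand side: Σr·q = 218, Σq = 30.
So XᵀX·[β₁, β₀]ᵀ = Xᵀq: [[186, 24]; [24, 4]]·[β₁, β₀]ᵀ = [218, 30]ᵀ.
Eliminating β₀: 4·(row 1) − 24·(row 2) gives 168·β₁ = 4·218 − 24·30 = 152, so β₁ = 19/21.
Then β₀ = (30 − 24·(19/21))/4 = 29/14.

β₁ = 0.9048, β₀ = 2.0714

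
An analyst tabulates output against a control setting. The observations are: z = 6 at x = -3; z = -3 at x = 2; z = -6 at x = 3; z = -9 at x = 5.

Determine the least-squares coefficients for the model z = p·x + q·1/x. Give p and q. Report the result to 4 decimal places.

Forming MᵀM = [[47, 4]; [4, 461/900]] and Mᵀz = [-87, -73/10]ᵀ gives MᵀM·[p, q]ᵀ = Mᵀz.
det = 47·(461/900) − 4² = 7267/900.
p = ((-87)·(461/900) − 4·(-73/10))/(7267/900) = -13827/7267; q = (47·(-73/10) − 4·(-87))/(7267/900) = 4410/7267.

p = -1.9027, q = 0.6069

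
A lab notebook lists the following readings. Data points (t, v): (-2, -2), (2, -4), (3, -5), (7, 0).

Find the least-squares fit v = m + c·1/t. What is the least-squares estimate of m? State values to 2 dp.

Forming MᵀM = [[4, 10/21]; [10/21, 557/882]] and Mᵀv = [-11, -8/3]ᵀ gives MᵀM·[m, c]ᵀ = Mᵀv.
Determinant 4·(557/882) − (10/21)² = 338/147.
m = ((-11)·(557/882) − (10/21)·(-8/3))/(338/147) = -1669/676; c = (4·(-8/3) − (10/21)·(-11))/(338/147) = -399/169.

m = -2.47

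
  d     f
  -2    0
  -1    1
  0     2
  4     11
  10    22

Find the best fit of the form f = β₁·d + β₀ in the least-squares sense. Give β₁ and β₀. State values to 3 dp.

β₁ = 1.899, β₀ = 3.023

Normal-equation sums: Σd·d = 121, Σd = 11, Σ1 = 5.
Moment sums: Σd·f = 263, Σf = 36.
So MᵀM·[β₁, β₀]ᵀ = Mᵀf: [[121, 11]; [11, 5]]·[β₁, β₀]ᵀ = [263, 36]ᵀ.
Determinant 121·5 − 11² = 484.
β₁ = (263·5 − 11·36)/484 = 919/484; β₀ = (121·36 − 11·263)/484 = 133/44.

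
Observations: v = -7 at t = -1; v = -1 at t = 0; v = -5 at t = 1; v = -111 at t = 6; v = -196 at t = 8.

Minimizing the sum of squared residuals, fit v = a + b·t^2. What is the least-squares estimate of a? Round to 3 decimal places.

Compute the Gram sums: Σ1 = 5, Σt^2 = 102, Σt^2·t^2 = 5394.
For Xᵀv: Σv = -320, Σt^2·v = -16552.
Normal equations: [[5, 102]; [102, 5394]]·[a, b]ᵀ = [-320, -16552]ᵀ.
det = 5·5394 − 102² = 16566.
a = ((-320)·5394 − 102·(-16552))/16566 = -6296/2761; b = (5·(-16552) − 102·(-320))/16566 = -25060/8283.

a = -2.280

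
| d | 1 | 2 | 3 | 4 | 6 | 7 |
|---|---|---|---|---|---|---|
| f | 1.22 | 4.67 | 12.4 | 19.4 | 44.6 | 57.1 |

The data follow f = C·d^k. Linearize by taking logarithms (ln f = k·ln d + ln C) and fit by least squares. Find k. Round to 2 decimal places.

With ln fᵢ as the transformed response and ln dᵢ as the regressor:
Σln d = 6.9157, Σ(ln d)² = 10.6062, Σln f = 15.0655, Σln d·ln f = 22.6204.
Equations: 10.6062·k + 6.9157·ln C = 22.6204;  6.9157·k + 6·ln C = 15.0655.
Δ = 10.6062·6 − (6.9157)² = 15.8099; k = (22.6204·6 − 6.9157·15.0655)/15.8099 = 1.99455, ln C = (10.6062·15.0655 − 6.9157·22.6204)/15.8099 = 0.21196.

k = 1.99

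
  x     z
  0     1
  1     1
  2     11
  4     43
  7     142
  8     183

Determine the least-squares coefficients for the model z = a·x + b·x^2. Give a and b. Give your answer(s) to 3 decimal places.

Normal-equation sums: Σx·x = 134, Σx·x^2 = 928, Σx^2·x^2 = 6770.
For Mᵀz: Σx·z = 2653, Σx^2·z = 19403.
Normal equations: [[134, 928]; [928, 6770]]·[a, b]ᵀ = [2653, 19403]ᵀ.
Eliminating b: 6770·(row 1) − 928·(row 2) gives 45996·a = 6770·2653 − 928·19403 = -45174, so a = -7529/7666.
Then b = (19403 − 928·(-7529/7666))/6770 = 23003/7666.

a = -0.982, b = 3.001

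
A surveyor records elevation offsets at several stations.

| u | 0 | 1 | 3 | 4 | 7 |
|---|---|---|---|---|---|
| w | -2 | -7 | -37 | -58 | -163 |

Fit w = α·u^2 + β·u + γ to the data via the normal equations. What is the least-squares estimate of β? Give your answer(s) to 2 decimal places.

Sums needed: Σu^2·u^2 = 2739, Σu^2·u = 435, Σu^2 = 75, Σu·u = 75, Σu = 15, Σ1 = 5.
Right-hand side: Σu^2·w = -9255, Σu·w = -1491, Σw = -267.
So AᵀA·[α, β, γ]ᵀ = Aᵀw: [[2739, 435, 75]; [435, 75, 15]; [75, 15, 5]]·[α, β, γ]ᵀ = [-9255, -1491, -267]ᵀ.
Row-reducing yields α = -35/12, β = -31/12, γ = -19/10.

β = -2.58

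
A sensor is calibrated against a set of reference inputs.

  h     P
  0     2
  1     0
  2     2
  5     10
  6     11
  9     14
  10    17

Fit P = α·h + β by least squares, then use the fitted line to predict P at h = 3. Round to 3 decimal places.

Entries of MᵀM: Σh·h = 247, Σh = 33, Σ1 = 7.
For MᵀP: Σh·P = 416, ΣP = 56.
det = 247·7 − 33² = 640.
α = (416·7 − 33·56)/640 = 133/80; β = (247·56 − 33·416)/640 = 13/80.
At h = 3: P̂ = (133/80)·(3) + (13/80)·(1) = 103/20.

P̂ = 5.150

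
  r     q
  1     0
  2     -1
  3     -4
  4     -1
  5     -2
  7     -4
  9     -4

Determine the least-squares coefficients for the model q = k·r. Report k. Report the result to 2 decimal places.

Normal-equation sums: Σr·r = 185.
Right-hand side: Σr·q = -92.
MᵀM·[k]ᵀ = Mᵀq becomes [[185]]·[k]ᵀ = [-92]ᵀ.
k = (-92)/185 = -0.497297.

k = -0.50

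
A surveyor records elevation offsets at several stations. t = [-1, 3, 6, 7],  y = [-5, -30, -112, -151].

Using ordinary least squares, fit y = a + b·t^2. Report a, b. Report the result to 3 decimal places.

Forming MᵀM = [[4, 95]; [95, 3779]] and Mᵀy = [-298, -11706]ᵀ gives MᵀM·[a, b]ᵀ = Mᵀy.
Δ = 4·3779 − 95² = 6091.
a = ((-298)·3779 − 95·(-11706))/6091 = -14072/6091; b = (4·(-11706) − 95·(-298))/6091 = -18514/6091.

a = -2.310, b = -3.040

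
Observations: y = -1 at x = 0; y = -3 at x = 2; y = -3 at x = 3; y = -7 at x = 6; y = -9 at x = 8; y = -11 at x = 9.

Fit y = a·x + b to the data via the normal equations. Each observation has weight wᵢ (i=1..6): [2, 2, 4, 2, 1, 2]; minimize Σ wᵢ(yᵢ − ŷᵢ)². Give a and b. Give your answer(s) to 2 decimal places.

a = -1.12, b = -0.34

AᵀWA·[a, b]ᵀ = AᵀWy reads: 342·a + 54·b = -402;  54·a + 13·b = -65.
(Σwᵢ·x·x = 342, Σwᵢ·x = 54, Σwᵢ·1 = 13, Σwᵢ·x·y = -402, Σwᵢ·y = -65.)
Eliminating b: 13·(row 1) − 54·(row 2) gives 1530·a = 13·(-402) − 54·(-65) = -1716, so a = -286/255.
Then b = ((-65) − 54·(-286/255))/13 = -29/85.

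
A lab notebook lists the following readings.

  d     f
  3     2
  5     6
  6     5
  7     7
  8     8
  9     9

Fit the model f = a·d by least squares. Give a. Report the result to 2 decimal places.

a = 0.98

The normal system MᵀM·[a]ᵀ = Mᵀf is [[264]]·[a]ᵀ = [260]ᵀ.
a = 260/264 = 0.984848.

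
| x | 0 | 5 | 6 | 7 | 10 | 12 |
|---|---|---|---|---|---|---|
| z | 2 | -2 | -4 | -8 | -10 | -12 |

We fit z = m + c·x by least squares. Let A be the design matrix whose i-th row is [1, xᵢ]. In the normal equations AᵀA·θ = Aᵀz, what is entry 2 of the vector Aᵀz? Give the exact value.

-334

Entry 2 ↔ basis x, so (Aᵀz)_{2} = Σᵢ (x)·zᵢ = (0)·(2) + (5)·(-2) + (6)·(-4) + (7)·(-8) + (10)·(-10) + (12)·(-12) = -334.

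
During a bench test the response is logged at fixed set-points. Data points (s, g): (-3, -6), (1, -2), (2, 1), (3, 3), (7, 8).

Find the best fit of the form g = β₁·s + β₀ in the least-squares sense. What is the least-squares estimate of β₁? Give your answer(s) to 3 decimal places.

β₁ = 1.442

The normal equations are: 72·β₁ + 10·β₀ = 83;  10·β₁ + 5·β₀ = 4.
Eliminating β₀: 5·(row 1) − 10·(row 2) gives 260·β₁ = 5·83 − 10·4 = 375, so β₁ = 75/52.
Then β₀ = (4 − 10·(75/52))/5 = -271/130.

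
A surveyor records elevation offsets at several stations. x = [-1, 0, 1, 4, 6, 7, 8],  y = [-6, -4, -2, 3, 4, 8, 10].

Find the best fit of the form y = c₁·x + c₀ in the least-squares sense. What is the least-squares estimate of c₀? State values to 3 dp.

From the data, Σx·x = 167, Σx = 25, Σ1 = 7.
Right-hand side: Σx·y = 176, Σy = 13.
So MᵀM·[c₁, c₀]ᵀ = Mᵀy: [[167, 25]; [25, 7]]·[c₁, c₀]ᵀ = [176, 13]ᵀ.
Determinant 167·7 − 25² = 544.
c₁ = (176·7 − 25·13)/544 = 907/544; c₀ = (167·13 − 25·176)/544 = -2229/544.

c₀ = -4.097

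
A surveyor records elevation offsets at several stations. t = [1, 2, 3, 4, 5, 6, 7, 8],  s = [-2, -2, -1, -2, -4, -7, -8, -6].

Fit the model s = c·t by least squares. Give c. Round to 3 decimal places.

Entries of MᵀM: Σt·t = 204.
Moment sums: Σt·s = -183.
c = (-183)/204 = -0.897059.

c = -0.897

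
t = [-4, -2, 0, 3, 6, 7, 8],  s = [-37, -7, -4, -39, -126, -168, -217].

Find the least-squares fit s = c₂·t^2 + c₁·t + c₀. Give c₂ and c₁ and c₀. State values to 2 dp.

MᵀM·[c₂, c₁, c₀]ᵀ = Mᵀs reads: 8146·c₂ + 1026·c₁ + 178·c₀ = -27627;  1026·c₂ + 178·c₁ + 18·c₀ = -3623;  178·c₂ + 18·c₁ + 7·c₀ = -598.
(Σt^2·t^2 = 8146, Σt^2·t = 1026, Σt^2 = 178, Σt·t = 178, Σt = 18, Σ1 = 7, Σt^2·s = -27627, Σt·s = -3623, Σs = -598.)
Inverting the 3×3 Gram matrix, [c₂, c₁, c₀]ᵀ = [-394579/134592, -142807/44864, -22673/8412]ᵀ.

c₂ = -2.93, c₁ = -3.18, c₀ = -2.70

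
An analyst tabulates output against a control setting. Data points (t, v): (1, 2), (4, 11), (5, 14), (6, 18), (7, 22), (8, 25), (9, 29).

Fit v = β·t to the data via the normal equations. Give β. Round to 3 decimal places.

With design matrix X, XᵀX = [[272]] and Xᵀv = [839]ᵀ.
Hence β = 839 / 272 ≈ 3.08456.

β = 3.085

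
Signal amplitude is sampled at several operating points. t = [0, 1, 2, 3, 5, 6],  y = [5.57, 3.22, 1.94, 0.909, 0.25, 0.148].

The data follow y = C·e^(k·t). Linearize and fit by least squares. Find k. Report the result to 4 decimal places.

Taking logs, ln y = k·t + ln C, so regress ln y on t.
Over the data: Σt = 17.0000, Σ(t)² = 75.0000, Σln y = 0.1572, Σt·ln y = -16.1862.
Normal system: [[75.0000, 17.0000]; [17.0000, 6]]·[k, ln C]ᵀ = [-16.1862, 0.1572]ᵀ.
Solving (det = 161.0000): k = -0.61981, ln C = 1.78234.

k = -0.6198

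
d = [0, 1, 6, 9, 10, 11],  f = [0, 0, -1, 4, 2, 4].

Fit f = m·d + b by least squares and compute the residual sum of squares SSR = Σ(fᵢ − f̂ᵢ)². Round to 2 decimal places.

SSR = 10.13

With design matrix A, AᵀA = [[339, 37]; [37, 6]] and Aᵀf = [94, 9]ᵀ.
Eliminating b: 6·(row 1) − 37·(row 2) gives 665·m = 6·94 − 37·9 = 231, so m = 33/95.
Then b = (9 − 37·(33/95))/6 = -61/95.
Residuals: 61/95, 28/95, -232/95, 144/95, -79/95, 78/95; SSR = 962/95.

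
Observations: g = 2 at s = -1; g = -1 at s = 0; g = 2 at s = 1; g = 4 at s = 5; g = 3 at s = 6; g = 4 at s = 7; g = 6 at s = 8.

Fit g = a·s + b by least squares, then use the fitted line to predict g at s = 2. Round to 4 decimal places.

Compute the Gram sums: Σs·s = 176, Σs = 26, Σ1 = 7.
Right-hand side: Σs·g = 114, Σg = 20.
Δ = 176·7 − 26² = 556.
a = (114·7 − 26·20)/556 = 1/2; b = (176·20 − 26·114)/556 = 1.
At s = 2: ĝ = (1/2)·(2) + (1)·(1) = 2.

ĝ = 2.0000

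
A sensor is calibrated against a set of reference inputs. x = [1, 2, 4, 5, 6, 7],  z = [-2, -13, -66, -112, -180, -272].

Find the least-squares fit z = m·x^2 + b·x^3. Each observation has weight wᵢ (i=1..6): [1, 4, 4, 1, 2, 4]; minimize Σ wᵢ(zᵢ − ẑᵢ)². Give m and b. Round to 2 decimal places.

Compute the Gram sums: Σwᵢ·x^2·x^2 = 13910, Σwᵢ·x^2·x^3 = 90130, Σwᵢ·x^3·x^3 = 596174.
Right-hand side: Σwᵢ·x^2·z = -73506, Σwᵢ·x^3·z = -482258.
MᵀWM·[m, b]ᵀ = MᵀWz becomes [[13910, 90130]; [90130, 596174]]·[m, b]ᵀ = [-73506, -482258]ᵀ.
det = 13910·596174 − 90130² = 169363440.
m = ((-73506)·596174 − 90130·(-482258))/169363440 = -44556563/21170430; b = (13910·(-482258) − 90130·(-73506))/169363440 = -2077825/4234086.

m = -2.10, b = -0.49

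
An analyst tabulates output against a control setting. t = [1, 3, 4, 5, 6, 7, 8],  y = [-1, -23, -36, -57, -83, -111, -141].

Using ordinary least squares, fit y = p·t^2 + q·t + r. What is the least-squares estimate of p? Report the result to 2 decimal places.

p = -1.97

With design matrix A, AᵀA = [[8756, 1288, 200]; [1288, 200, 34]; [200, 34, 7]] and Aᵀy = [-19660, -2902, -452]ᵀ.
Inverting the 3×3 Gram matrix, [p, q, r]ᵀ = [-716/363, -1711/726, 391/121]ᵀ.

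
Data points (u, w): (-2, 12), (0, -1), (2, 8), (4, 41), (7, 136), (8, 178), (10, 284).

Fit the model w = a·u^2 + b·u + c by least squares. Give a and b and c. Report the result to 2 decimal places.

Entries of MᵀM: Σu^2·u^2 = 16785, Σu^2·u = 1919, Σu^2 = 237, Σu·u = 237, Σu = 29, Σ1 = 7.
Moment sums: Σu^2·w = 47192, Σu·w = 5372, Σw = 658.
Solving the 3×3 system (Gaussian elimination) gives a = 755473/254681, b = -291811/254681, c = -61316/36383.

a = 2.97, b = -1.15, c = -1.69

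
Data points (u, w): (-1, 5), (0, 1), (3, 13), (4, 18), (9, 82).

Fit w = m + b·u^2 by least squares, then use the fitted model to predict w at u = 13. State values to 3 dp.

ŵ = 168.076

Forming MᵀM = [[5, 107]; [107, 6899]] and Mᵀw = [119, 7052]ᵀ gives MᵀM·[m, b]ᵀ = Mᵀw.
det = 5·6899 − 107² = 23046.
m = (119·6899 − 107·7052)/23046 = 22139/7682; b = (5·7052 − 107·119)/23046 = 7509/7682.
At u = 13: ŵ = (22139/7682)·(1) + (7509/7682)·(169) = 645580/3841.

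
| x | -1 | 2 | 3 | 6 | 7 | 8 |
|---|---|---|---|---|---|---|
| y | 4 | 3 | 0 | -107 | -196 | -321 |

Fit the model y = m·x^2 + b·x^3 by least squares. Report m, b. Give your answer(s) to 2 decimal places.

The normal system AᵀA·[m, b]ᵀ = Aᵀy is [[7891, 57625]; [57625, 427243]]·[m, b]ᵀ = [-33984, -254672]ᵀ.
Δ = 7891·427243 − 57625² = 50733888.
m = ((-33984)·427243 − 57625·(-254672))/50733888 = 9752993/3170868; b = (7891·(-254672) − 57625·(-33984))/50733888 = -3205547/3170868.

m = 3.08, b = -1.01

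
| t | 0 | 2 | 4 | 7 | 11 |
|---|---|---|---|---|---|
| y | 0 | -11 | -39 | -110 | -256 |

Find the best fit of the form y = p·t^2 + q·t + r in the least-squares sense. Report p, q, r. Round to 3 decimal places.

The normal system MᵀM·[p, q, r]ᵀ = Mᵀy is [[17314, 1746, 190]; [1746, 190, 24]; [190, 24, 5]]·[p, q, r]ᵀ = [-37034, -3764, -416]ᵀ.
Inverting the 3×3 Gram matrix, [p, q, r]ᵀ = [-142325/74344, -169541/74344, 18363/37172]ᵀ.

p = -1.914, q = -2.280, r = 0.494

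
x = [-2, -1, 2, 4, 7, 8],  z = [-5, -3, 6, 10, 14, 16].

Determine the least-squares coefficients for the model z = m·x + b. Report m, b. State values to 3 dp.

Sums needed: Σx·x = 138, Σx = 18, Σ1 = 6.
Right-hand side: Σx·z = 291, Σz = 38.
det = 138·6 − 18² = 504.
m = (291·6 − 18·38)/504 = 59/28; b = (138·38 − 18·291)/504 = 1/84.

m = 2.107, b = 0.012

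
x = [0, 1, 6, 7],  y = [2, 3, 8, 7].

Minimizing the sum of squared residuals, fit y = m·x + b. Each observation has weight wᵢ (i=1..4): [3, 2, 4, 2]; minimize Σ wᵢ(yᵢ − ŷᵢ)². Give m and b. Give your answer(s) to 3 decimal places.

Sums needed: Σwᵢ·x·x = 244, Σwᵢ·x = 40, Σwᵢ·1 = 11.
For MᵀWy: Σwᵢ·x·y = 296, Σwᵢ·y = 58.
So MᵀWM·[m, b]ᵀ = MᵀWy: [[244, 40]; [40, 11]]·[m, b]ᵀ = [296, 58]ᵀ.
Eliminating b: 11·(row 1) − 40·(row 2) gives 1084·m = 11·296 − 40·58 = 936, so m = 234/271.
Then b = (58 − 40·(234/271))/11 = 578/271.

m = 0.863, b = 2.133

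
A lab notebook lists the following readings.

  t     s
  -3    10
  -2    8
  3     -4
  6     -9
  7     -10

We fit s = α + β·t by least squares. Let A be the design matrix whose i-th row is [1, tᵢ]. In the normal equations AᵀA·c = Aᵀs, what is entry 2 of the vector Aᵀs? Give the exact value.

-182

Entry 2 ↔ basis t, so (Aᵀs)_{2} = Σᵢ (t)·sᵢ = (-3)·(10) + (-2)·(8) + (3)·(-4) + (6)·(-9) + (7)·(-10) = -182.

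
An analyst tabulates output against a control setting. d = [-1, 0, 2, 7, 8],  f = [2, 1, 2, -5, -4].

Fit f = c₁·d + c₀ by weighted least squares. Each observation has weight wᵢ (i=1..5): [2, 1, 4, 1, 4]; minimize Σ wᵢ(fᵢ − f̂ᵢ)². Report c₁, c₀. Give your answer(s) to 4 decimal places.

c₁ = -0.7844, c₀ = 2.2750

MᵀWM·[c₁, c₀]ᵀ = MᵀWf reads: 323·c₁ + 45·c₀ = -151;  45·c₁ + 12·c₀ = -8.
det = 323·12 − 45² = 1851.
c₁ = ((-151)·12 − 45·(-8))/1851 = -484/617; c₀ = (323·(-8) − 45·(-151))/1851 = 4211/1851.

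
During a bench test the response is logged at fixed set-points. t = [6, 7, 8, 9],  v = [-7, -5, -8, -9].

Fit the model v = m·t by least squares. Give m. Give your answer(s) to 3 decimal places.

m = -0.965

Compute the Gram sums: Σt·t = 230.
For Xᵀv: Σt·v = -222.
Normal equations: [[230]]·[m]ᵀ = [-222]ᵀ.
m = (-222)/230 = -0.965217.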